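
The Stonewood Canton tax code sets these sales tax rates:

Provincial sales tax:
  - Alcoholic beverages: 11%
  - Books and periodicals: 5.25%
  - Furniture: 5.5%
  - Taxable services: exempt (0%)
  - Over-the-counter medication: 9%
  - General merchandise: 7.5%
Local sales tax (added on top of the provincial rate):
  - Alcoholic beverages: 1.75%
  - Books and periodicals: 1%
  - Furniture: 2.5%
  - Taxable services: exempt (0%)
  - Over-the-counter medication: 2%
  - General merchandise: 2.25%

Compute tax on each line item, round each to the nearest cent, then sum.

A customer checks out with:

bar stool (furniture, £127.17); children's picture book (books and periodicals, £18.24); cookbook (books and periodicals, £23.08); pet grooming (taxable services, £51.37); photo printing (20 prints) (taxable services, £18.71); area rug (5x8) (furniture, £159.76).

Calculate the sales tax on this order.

£25.53

Bar stool £127.17: furniture → 5.5% + 2.5% local = 8% → £10.17
Children's picture book £18.24: books and periodicals → 5.25% + 1% local = 6.25% → £1.14
Cookbook £23.08: books and periodicals → 5.25% + 1% local = 6.25% → £1.44
Pet grooming £51.37: taxable services → 0% + 0% local = 0% → £0.00
Photo printing (20 prints) £18.71: taxable services → 0% + 0% local = 0% → £0.00
Area rug (5x8) £159.76: furniture → 5.5% + 2.5% local = 8% → £12.78
Total tax = £10.17 + £1.14 + £1.44 + £12.78 = £25.53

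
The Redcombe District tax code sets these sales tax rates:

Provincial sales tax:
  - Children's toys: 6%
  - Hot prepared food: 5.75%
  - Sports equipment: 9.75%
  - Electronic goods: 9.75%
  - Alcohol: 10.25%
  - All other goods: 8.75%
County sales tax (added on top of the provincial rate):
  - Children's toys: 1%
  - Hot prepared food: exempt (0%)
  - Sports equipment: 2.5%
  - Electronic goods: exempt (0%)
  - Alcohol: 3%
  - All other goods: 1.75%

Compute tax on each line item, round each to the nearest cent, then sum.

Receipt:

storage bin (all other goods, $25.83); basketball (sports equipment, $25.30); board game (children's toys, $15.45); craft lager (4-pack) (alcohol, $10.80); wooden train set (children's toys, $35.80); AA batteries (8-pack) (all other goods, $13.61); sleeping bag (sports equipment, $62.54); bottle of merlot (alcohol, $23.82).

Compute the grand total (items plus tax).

$236.23

Storage bin $25.83: all other goods → 8.75% + 1.75% county = 10.5% → $2.71
Basketball $25.30: sports equipment → 9.75% + 2.5% county = 12.25% → $3.10
Board game $15.45: children's toys → 6% + 1% county = 7% → $1.08
Craft lager (4-pack) $10.80: alcohol → 10.25% + 3% county = 13.25% → $1.43
Wooden train set $35.80: children's toys → 6% + 1% county = 7% → $2.51
AA batteries (8-pack) $13.61: all other goods → 8.75% + 1.75% county = 10.5% → $1.43
Sleeping bag $62.54: sports equipment → 9.75% + 2.5% county = 12.25% → $7.66
Bottle of merlot $23.82: alcohol → 10.25% + 3% county = 13.25% → $3.16
Subtotal = $213.15; tax = $23.08; total due = $236.23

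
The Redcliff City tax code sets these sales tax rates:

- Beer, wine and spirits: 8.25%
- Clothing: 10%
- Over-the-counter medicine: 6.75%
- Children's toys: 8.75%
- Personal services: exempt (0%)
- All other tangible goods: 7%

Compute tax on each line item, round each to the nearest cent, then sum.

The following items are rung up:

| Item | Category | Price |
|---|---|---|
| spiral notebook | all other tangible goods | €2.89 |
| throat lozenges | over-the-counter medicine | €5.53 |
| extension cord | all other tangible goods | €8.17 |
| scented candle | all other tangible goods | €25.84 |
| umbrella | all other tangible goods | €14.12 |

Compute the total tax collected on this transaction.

Spiral notebook €2.89: all other tangible goods → 7% → €0.20
Throat lozenges €5.53: over-the-counter medicine → 6.75% → €0.37
Extension cord €8.17: all other tangible goods → 7% → €0.57
Scented candle €25.84: all other tangible goods → 7% → €1.81
Umbrella €14.12: all other tangible goods → 7% → €0.99
Total tax = €0.20 + €0.37 + €0.57 + €1.81 + €0.99 = €3.94

€3.94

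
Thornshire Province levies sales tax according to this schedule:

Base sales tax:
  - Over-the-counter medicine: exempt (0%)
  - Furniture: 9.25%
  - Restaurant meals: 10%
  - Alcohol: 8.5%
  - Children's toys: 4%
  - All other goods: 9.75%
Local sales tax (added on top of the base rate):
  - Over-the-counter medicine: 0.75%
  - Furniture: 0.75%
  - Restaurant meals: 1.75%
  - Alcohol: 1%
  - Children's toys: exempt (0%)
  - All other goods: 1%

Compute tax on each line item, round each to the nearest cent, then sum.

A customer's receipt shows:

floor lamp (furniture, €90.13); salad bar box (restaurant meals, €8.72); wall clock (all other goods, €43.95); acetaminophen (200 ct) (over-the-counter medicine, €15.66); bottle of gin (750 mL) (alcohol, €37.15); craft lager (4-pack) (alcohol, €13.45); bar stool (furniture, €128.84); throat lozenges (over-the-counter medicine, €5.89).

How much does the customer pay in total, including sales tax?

€376.39

Floor lamp €90.13: furniture → 9.25% + 0.75% local = 10% → €9.01
Salad bar box €8.72: restaurant meals → 10% + 1.75% local = 11.75% → €1.02
Wall clock €43.95: all other goods → 9.75% + 1% local = 10.75% → €4.72
Acetaminophen (200 ct) €15.66: over-the-counter medicine → 0% + 0.75% local = 0.75% → €0.12
Bottle of gin (750 mL) €37.15: alcohol → 8.5% + 1% local = 9.5% → €3.53
Craft lager (4-pack) €13.45: alcohol → 8.5% + 1% local = 9.5% → €1.28
Bar stool €128.84: furniture → 9.25% + 0.75% local = 10% → €12.88
Throat lozenges €5.89: over-the-counter medicine → 0% + 0.75% local = 0.75% → €0.04
Subtotal = €343.79; tax = €32.60; total due = €376.39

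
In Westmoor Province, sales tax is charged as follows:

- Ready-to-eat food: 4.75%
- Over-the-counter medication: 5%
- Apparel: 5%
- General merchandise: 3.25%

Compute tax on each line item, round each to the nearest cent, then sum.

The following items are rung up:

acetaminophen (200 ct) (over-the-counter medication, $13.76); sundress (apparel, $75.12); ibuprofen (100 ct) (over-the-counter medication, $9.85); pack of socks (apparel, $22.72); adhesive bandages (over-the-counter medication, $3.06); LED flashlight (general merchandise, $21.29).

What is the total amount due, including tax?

Acetaminophen (200 ct) $13.76: over-the-counter medication → 5% → $0.69
Sundress $75.12: apparel → 5% → $3.76
Ibuprofen (100 ct) $9.85: over-the-counter medication → 5% → $0.49
Pack of socks $22.72: apparel → 5% → $1.14
Adhesive bandages $3.06: over-the-counter medication → 5% → $0.15
LED flashlight $21.29: general merchandise → 3.25% → $0.69
Subtotal = $145.80; tax = $6.92; total due = $152.72

$152.72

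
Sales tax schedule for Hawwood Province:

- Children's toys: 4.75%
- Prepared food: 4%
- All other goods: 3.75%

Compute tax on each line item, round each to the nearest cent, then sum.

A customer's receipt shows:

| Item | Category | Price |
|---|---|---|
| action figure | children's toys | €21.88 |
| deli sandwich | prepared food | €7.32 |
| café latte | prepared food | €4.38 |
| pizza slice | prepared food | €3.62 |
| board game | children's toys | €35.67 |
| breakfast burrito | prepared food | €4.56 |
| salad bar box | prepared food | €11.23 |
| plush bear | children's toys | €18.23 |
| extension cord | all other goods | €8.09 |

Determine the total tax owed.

€5.14

Action figure €21.88: children's toys → 4.75% → €1.04
Deli sandwich €7.32: prepared food → 4% → €0.29
Café latte €4.38: prepared food → 4% → €0.18
Pizza slice €3.62: prepared food → 4% → €0.14
Board game €35.67: children's toys → 4.75% → €1.69
Breakfast burrito €4.56: prepared food → 4% → €0.18
Salad bar box €11.23: prepared food → 4% → €0.45
Plush bear €18.23: children's toys → 4.75% → €0.87
Extension cord €8.09: all other goods → 3.75% → €0.30
Total tax = €1.04 + €0.29 + €0.18 + €0.14 + €1.69 + €0.18 + €0.45 + €0.87 + €0.30 = €5.14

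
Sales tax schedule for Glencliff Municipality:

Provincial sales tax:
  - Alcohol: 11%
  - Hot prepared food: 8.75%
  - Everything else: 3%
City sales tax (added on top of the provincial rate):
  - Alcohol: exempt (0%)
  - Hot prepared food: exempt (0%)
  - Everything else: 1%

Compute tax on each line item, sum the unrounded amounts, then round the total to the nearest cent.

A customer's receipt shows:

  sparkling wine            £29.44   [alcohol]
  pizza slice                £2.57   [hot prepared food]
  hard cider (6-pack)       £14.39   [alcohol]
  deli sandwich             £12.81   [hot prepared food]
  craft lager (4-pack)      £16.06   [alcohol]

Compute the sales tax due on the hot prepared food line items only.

£1.35

Pizza slice £2.57: hot prepared food → 8.75% + 0% city = 8.75% → £0.224875
Deli sandwich £12.81: hot prepared food → 8.75% + 0% city = 8.75% → £1.120875
Tax on hot prepared food: unrounded sum = £1.34575 → £1.35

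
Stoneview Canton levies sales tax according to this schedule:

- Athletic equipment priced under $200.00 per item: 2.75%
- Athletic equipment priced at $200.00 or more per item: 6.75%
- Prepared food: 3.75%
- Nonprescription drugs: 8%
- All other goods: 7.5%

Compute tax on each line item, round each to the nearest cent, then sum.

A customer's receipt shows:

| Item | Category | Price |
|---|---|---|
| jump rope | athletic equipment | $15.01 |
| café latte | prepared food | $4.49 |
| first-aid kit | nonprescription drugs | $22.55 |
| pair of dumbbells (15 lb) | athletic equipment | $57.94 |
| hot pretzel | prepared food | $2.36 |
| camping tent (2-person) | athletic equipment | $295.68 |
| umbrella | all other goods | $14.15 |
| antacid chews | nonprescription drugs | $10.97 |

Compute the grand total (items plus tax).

Jump rope $15.01: athletic equipment, under $200.00 → 2.75% → $0.41
Café latte $4.49: prepared food → 3.75% → $0.17
First-aid kit $22.55: nonprescription drugs → 8% → $1.80
Pair of dumbbells (15 lb) $57.94: athletic equipment, under $200.00 → 2.75% → $1.59
Hot pretzel $2.36: prepared food → 3.75% → $0.09
Camping tent (2-person) $295.68: athletic equipment, $200.00 or more → 6.75% → $19.96
Umbrella $14.15: all other goods → 7.5% → $1.06
Antacid chews $10.97: nonprescription drugs → 8% → $0.88
Subtotal = $423.15; tax = $25.96; total due = $449.11

$449.11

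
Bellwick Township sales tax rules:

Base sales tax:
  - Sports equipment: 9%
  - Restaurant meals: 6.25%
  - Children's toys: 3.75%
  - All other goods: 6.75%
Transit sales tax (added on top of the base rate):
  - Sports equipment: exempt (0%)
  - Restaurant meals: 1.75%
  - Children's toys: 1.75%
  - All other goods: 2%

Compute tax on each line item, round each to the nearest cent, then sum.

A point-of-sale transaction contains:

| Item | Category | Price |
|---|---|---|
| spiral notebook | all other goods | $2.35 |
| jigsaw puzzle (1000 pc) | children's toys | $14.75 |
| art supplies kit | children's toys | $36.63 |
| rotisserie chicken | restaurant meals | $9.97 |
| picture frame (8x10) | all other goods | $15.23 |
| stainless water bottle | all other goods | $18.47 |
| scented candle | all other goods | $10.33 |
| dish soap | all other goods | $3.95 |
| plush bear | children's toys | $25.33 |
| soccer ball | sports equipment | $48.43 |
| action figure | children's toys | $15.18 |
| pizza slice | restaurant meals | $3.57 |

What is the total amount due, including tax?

$219.09

Spiral notebook $2.35: all other goods → 6.75% + 2% transit = 8.75% → $0.21
Jigsaw puzzle (1000 pc) $14.75: children's toys → 3.75% + 1.75% transit = 5.5% → $0.81
Art supplies kit $36.63: children's toys → 3.75% + 1.75% transit = 5.5% → $2.01
Rotisserie chicken $9.97: restaurant meals → 6.25% + 1.75% transit = 8% → $0.80
Picture frame (8x10) $15.23: all other goods → 6.75% + 2% transit = 8.75% → $1.33
Stainless water bottle $18.47: all other goods → 6.75% + 2% transit = 8.75% → $1.62
Scented candle $10.33: all other goods → 6.75% + 2% transit = 8.75% → $0.90
Dish soap $3.95: all other goods → 6.75% + 2% transit = 8.75% → $0.35
Plush bear $25.33: children's toys → 3.75% + 1.75% transit = 5.5% → $1.39
Soccer ball $48.43: sports equipment → 9% + 0% transit = 9% → $4.36
Action figure $15.18: children's toys → 3.75% + 1.75% transit = 5.5% → $0.83
Pizza slice $3.57: restaurant meals → 6.25% + 1.75% transit = 8% → $0.29
Subtotal = $204.19; tax = $14.90; total due = $219.09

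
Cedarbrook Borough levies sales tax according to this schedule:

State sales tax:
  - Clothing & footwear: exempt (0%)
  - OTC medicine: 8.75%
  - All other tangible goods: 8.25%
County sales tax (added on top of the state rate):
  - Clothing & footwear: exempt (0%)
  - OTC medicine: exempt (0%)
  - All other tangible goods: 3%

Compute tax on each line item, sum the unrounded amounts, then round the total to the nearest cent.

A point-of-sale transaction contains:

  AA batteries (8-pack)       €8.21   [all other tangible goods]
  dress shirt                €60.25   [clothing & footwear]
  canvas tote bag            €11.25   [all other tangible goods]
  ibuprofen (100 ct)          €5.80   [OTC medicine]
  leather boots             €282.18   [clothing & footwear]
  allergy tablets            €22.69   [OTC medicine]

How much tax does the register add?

€4.68

AA batteries (8-pack) €8.21: all other tangible goods → 8.25% + 3% county = 11.25% → €0.923625
Dress shirt €60.25: clothing & footwear → 0% + 0% county = 0% → €0.00
Canvas tote bag €11.25: all other tangible goods → 8.25% + 3% county = 11.25% → €1.265625
Ibuprofen (100 ct) €5.80: OTC medicine → 8.75% + 0% county = 8.75% → €0.5075
Leather boots €282.18: clothing & footwear → 0% + 0% county = 0% → €0.00
Allergy tablets €22.69: OTC medicine → 8.75% + 0% county = 8.75% → €1.985375
Unrounded tax sum = €4.682125 → €4.68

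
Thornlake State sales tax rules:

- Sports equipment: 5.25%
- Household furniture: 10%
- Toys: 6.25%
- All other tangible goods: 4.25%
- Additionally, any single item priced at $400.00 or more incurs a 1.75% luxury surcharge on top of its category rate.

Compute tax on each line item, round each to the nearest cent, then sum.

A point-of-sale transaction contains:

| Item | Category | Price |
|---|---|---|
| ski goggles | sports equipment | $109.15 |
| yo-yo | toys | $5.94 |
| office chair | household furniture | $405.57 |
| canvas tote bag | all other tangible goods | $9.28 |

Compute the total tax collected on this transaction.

$54.14

Ski goggles $109.15: sports equipment → 5.25% → $5.73
Yo-yo $5.94: toys → 6.25% → $0.37
Office chair $405.57: household furniture → 10% + 1.75% surcharge = 11.75% → $47.65
Canvas tote bag $9.28: all other tangible goods → 4.25% → $0.39
Total tax = $5.73 + $0.37 + $47.65 + $0.39 = $54.14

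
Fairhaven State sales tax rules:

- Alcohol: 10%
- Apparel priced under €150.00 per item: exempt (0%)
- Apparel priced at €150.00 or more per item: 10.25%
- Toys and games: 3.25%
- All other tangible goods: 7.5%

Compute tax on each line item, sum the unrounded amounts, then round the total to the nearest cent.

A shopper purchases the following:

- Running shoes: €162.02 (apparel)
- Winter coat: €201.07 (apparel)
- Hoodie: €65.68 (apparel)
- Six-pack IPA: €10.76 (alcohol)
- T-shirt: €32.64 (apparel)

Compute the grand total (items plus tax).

Running shoes €162.02: apparel, €150.00 or more → 10.25% → €16.60705
Winter coat €201.07: apparel, €150.00 or more → 10.25% → €20.609675
Hoodie €65.68: apparel, under €150.00 → 0% → €0.00
Six-pack IPA €10.76: alcohol → 10% → €1.076
T-shirt €32.64: apparel, under €150.00 → 0% → €0.00
Subtotal = €472.17; unrounded tax = €38.292725 → €38.29; total due = €510.46

€510.46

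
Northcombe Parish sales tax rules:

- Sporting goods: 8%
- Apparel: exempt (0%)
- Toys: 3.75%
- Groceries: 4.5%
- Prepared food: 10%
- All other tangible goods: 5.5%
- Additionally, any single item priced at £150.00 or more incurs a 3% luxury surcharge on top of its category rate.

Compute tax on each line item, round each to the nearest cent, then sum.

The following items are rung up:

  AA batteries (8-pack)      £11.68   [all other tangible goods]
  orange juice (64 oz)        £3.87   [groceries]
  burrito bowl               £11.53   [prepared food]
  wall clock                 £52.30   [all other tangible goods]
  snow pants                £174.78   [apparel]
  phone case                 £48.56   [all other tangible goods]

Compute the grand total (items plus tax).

£315.47

AA batteries (8-pack) £11.68: all other tangible goods → 5.5% → £0.64
Orange juice (64 oz) £3.87: groceries → 4.5% → £0.17
Burrito bowl £11.53: prepared food → 10% → £1.15
Wall clock £52.30: all other tangible goods → 5.5% → £2.88
Snow pants £174.78: apparel → 0% + 3% surcharge = 3% → £5.24
Phone case £48.56: all other tangible goods → 5.5% → £2.67
Subtotal = £302.72; tax = £12.75; total due = £315.47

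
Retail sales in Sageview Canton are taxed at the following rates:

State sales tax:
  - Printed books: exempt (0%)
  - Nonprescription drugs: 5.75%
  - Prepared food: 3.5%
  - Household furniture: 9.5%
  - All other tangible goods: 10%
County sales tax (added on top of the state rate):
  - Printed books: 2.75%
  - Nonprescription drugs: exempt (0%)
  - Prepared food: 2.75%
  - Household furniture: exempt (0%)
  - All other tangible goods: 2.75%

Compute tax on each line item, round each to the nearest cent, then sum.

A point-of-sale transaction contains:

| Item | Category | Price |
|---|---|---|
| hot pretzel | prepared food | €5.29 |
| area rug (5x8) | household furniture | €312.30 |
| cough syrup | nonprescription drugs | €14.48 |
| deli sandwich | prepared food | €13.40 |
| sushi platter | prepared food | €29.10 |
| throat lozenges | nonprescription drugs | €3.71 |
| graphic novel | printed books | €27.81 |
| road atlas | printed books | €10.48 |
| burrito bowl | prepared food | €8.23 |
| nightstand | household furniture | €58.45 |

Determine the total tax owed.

Hot pretzel €5.29: prepared food → 3.5% + 2.75% county = 6.25% → €0.33
Area rug (5x8) €312.30: household furniture → 9.5% + 0% county = 9.5% → €29.67
Cough syrup €14.48: nonprescription drugs → 5.75% + 0% county = 5.75% → €0.83
Deli sandwich €13.40: prepared food → 3.5% + 2.75% county = 6.25% → €0.84
Sushi platter €29.10: prepared food → 3.5% + 2.75% county = 6.25% → €1.82
Throat lozenges €3.71: nonprescription drugs → 5.75% + 0% county = 5.75% → €0.21
Graphic novel €27.81: printed books → 0% + 2.75% county = 2.75% → €0.76
Road atlas €10.48: printed books → 0% + 2.75% county = 2.75% → €0.29
Burrito bowl €8.23: prepared food → 3.5% + 2.75% county = 6.25% → €0.51
Nightstand €58.45: household furniture → 9.5% + 0% county = 9.5% → €5.55
Total tax = €0.33 + €29.67 + €0.83 + €0.84 + €1.82 + €0.21 + €0.76 + €0.29 + €0.51 + €5.55 = €40.81

€40.81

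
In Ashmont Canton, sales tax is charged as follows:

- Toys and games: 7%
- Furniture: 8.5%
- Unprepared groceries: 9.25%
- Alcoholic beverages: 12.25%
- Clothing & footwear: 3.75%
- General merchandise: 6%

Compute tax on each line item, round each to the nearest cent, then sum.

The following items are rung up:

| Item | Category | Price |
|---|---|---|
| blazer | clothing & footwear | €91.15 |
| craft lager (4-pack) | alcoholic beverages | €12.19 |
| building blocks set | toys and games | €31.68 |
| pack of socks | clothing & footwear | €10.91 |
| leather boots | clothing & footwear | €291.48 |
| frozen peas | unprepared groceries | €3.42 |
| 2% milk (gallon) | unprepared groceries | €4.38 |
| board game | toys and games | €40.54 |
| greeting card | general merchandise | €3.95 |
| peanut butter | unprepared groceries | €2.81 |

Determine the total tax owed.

Blazer €91.15: clothing & footwear → 3.75% → €3.42
Craft lager (4-pack) €12.19: alcoholic beverages → 12.25% → €1.49
Building blocks set €31.68: toys and games → 7% → €2.22
Pack of socks €10.91: clothing & footwear → 3.75% → €0.41
Leather boots €291.48: clothing & footwear → 3.75% → €10.93
Frozen peas €3.42: unprepared groceries → 9.25% → €0.32
2% milk (gallon) €4.38: unprepared groceries → 9.25% → €0.41
Board game €40.54: toys and games → 7% → €2.84
Greeting card €3.95: general merchandise → 6% → €0.24
Peanut butter €2.81: unprepared groceries → 9.25% → €0.26
Total tax = €3.42 + €1.49 + €2.22 + €0.41 + €10.93 + €0.32 + €0.41 + €2.84 + €0.24 + €0.26 = €22.54

€22.54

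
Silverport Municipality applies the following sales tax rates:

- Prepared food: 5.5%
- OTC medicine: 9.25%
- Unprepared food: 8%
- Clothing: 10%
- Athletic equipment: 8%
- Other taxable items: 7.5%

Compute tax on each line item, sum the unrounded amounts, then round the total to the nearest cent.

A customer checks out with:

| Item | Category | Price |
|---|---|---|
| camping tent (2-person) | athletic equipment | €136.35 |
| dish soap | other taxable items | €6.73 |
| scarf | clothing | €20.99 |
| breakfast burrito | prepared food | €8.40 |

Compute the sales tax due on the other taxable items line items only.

Dish soap €6.73: other taxable items → 7.5% → €0.50475
Tax on other taxable items: unrounded sum = €0.50475 → €0.50

€0.50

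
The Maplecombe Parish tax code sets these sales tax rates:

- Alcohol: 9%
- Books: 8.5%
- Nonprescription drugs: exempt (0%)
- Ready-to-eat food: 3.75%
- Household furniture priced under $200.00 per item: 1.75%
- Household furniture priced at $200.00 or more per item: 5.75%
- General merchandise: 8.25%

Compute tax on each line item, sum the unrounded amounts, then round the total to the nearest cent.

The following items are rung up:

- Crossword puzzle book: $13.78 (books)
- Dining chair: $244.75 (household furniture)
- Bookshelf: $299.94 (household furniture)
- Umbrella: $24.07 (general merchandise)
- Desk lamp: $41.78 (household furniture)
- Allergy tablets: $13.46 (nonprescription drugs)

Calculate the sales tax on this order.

Crossword puzzle book $13.78: books → 8.5% → $1.1713
Dining chair $244.75: household furniture, $200.00 or more → 5.75% → $14.073125
Bookshelf $299.94: household furniture, $200.00 or more → 5.75% → $17.24655
Umbrella $24.07: general merchandise → 8.25% → $1.985775
Desk lamp $41.78: household furniture, under $200.00 → 1.75% → $0.73115
Allergy tablets $13.46: nonprescription drugs → 0% → $0.00
Unrounded tax sum = $35.2079 → $35.21

$35.21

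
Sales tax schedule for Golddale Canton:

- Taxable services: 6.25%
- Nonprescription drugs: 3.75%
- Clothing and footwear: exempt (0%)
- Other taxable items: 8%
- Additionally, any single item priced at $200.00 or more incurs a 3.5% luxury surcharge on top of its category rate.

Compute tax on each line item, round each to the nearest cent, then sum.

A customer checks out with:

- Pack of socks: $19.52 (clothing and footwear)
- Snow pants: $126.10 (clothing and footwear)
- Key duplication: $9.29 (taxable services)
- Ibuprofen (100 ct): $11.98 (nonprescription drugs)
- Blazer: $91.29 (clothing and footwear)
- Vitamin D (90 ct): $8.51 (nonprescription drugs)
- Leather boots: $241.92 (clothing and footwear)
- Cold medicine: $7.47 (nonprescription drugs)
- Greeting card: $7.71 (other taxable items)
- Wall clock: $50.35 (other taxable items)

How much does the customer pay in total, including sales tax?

$588.89

Pack of socks $19.52: clothing and footwear → 0% → $0.00
Snow pants $126.10: clothing and footwear → 0% → $0.00
Key duplication $9.29: taxable services → 6.25% → $0.58
Ibuprofen (100 ct) $11.98: nonprescription drugs → 3.75% → $0.45
Blazer $91.29: clothing and footwear → 0% → $0.00
Vitamin D (90 ct) $8.51: nonprescription drugs → 3.75% → $0.32
Leather boots $241.92: clothing and footwear → 0% + 3.5% surcharge = 3.5% → $8.47
Cold medicine $7.47: nonprescription drugs → 3.75% → $0.28
Greeting card $7.71: other taxable items → 8% → $0.62
Wall clock $50.35: other taxable items → 8% → $4.03
Subtotal = $574.14; tax = $14.75; total due = $588.89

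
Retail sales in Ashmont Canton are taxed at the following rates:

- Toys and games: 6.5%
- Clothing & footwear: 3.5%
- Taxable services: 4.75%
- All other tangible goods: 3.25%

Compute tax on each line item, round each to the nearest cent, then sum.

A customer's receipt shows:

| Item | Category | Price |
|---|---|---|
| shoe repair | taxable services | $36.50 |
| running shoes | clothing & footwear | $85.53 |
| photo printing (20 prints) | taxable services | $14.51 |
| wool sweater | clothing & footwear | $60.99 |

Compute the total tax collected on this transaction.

$7.54

Shoe repair $36.50: taxable services → 4.75% → $1.73
Running shoes $85.53: clothing & footwear → 3.5% → $2.99
Photo printing (20 prints) $14.51: taxable services → 4.75% → $0.69
Wool sweater $60.99: clothing & footwear → 3.5% → $2.13
Total tax = $1.73 + $2.99 + $0.69 + $2.13 = $7.54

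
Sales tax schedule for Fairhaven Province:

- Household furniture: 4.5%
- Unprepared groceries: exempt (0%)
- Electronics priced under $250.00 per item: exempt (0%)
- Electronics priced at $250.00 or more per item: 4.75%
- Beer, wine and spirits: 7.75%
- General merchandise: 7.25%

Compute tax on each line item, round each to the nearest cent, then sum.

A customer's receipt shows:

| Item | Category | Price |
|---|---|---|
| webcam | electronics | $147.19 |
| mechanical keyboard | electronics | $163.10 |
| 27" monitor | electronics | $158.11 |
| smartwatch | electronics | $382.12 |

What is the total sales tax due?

Webcam $147.19: electronics, under $250.00 → 0% → $0.00
Mechanical keyboard $163.10: electronics, under $250.00 → 0% → $0.00
27" monitor $158.11: electronics, under $250.00 → 0% → $0.00
Smartwatch $382.12: electronics, $250.00 or more → 4.75% → $18.15
Total tax = $18.15

$18.15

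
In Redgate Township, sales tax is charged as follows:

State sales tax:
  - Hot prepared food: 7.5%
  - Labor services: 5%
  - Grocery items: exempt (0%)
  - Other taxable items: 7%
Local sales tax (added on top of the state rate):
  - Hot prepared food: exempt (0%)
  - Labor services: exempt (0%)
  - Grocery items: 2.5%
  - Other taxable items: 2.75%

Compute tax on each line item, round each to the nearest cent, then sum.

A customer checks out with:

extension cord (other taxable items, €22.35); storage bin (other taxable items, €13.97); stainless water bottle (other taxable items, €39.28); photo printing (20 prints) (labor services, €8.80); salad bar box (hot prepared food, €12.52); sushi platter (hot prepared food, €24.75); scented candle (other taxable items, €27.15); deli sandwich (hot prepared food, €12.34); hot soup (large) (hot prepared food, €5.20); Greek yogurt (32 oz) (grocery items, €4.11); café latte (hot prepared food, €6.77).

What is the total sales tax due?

Extension cord €22.35: other taxable items → 7% + 2.75% local = 9.75% → €2.18
Storage bin €13.97: other taxable items → 7% + 2.75% local = 9.75% → €1.36
Stainless water bottle €39.28: other taxable items → 7% + 2.75% local = 9.75% → €3.83
Photo printing (20 prints) €8.80: labor services → 5% + 0% local = 5% → €0.44
Salad bar box €12.52: hot prepared food → 7.5% + 0% local = 7.5% → €0.94
Sushi platter €24.75: hot prepared food → 7.5% + 0% local = 7.5% → €1.86
Scented candle €27.15: other taxable items → 7% + 2.75% local = 9.75% → €2.65
Deli sandwich €12.34: hot prepared food → 7.5% + 0% local = 7.5% → €0.93
Hot soup (large) €5.20: hot prepared food → 7.5% + 0% local = 7.5% → €0.39
Greek yogurt (32 oz) €4.11: grocery items → 0% + 2.5% local = 2.5% → €0.10
Café latte €6.77: hot prepared food → 7.5% + 0% local = 7.5% → €0.51
Total tax = €2.18 + €1.36 + €3.83 + €0.44 + €0.94 + €1.86 + €2.65 + €0.93 + €0.39 + €0.10 + €0.51 = €15.19

€15.19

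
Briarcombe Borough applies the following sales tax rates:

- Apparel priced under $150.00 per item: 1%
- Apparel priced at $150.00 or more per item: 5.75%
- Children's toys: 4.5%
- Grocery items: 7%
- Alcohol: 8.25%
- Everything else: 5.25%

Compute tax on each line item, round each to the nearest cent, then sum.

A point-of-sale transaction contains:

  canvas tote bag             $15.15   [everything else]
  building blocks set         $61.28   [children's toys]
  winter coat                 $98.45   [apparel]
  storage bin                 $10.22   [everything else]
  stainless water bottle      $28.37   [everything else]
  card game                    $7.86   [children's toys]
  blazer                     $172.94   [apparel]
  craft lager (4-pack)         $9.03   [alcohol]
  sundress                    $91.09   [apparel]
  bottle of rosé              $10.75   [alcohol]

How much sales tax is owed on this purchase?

$19.40

Canvas tote bag $15.15: everything else → 5.25% → $0.80
Building blocks set $61.28: children's toys → 4.5% → $2.76
Winter coat $98.45: apparel, under $150.00 → 1% → $0.98
Storage bin $10.22: everything else → 5.25% → $0.54
Stainless water bottle $28.37: everything else → 5.25% → $1.49
Card game $7.86: children's toys → 4.5% → $0.35
Blazer $172.94: apparel, $150.00 or more → 5.75% → $9.94
Craft lager (4-pack) $9.03: alcohol → 8.25% → $0.74
Sundress $91.09: apparel, under $150.00 → 1% → $0.91
Bottle of rosé $10.75: alcohol → 8.25% → $0.89
Total tax = $0.80 + $2.76 + $0.98 + $0.54 + $1.49 + $0.35 + $9.94 + $0.74 + $0.91 + $0.89 = $19.40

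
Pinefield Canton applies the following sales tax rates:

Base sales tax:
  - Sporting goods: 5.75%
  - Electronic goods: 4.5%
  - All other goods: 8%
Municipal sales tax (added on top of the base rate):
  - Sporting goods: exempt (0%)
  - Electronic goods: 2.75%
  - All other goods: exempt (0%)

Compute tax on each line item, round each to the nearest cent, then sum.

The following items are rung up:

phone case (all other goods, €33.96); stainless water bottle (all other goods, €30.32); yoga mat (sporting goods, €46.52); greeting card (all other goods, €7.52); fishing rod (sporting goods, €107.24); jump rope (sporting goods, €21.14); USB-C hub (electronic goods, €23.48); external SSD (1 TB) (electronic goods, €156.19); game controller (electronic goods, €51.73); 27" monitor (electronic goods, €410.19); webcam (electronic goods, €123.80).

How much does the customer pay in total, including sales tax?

€1083.39

Phone case €33.96: all other goods → 8% + 0% municipal = 8% → €2.72
Stainless water bottle €30.32: all other goods → 8% + 0% municipal = 8% → €2.43
Yoga mat €46.52: sporting goods → 5.75% + 0% municipal = 5.75% → €2.67
Greeting card €7.52: all other goods → 8% + 0% municipal = 8% → €0.60
Fishing rod €107.24: sporting goods → 5.75% + 0% municipal = 5.75% → €6.17
Jump rope €21.14: sporting goods → 5.75% + 0% municipal = 5.75% → €1.22
USB-C hub €23.48: electronic goods → 4.5% + 2.75% municipal = 7.25% → €1.70
External SSD (1 TB) €156.19: electronic goods → 4.5% + 2.75% municipal = 7.25% → €11.32
Game controller €51.73: electronic goods → 4.5% + 2.75% municipal = 7.25% → €3.75
27" monitor €410.19: electronic goods → 4.5% + 2.75% municipal = 7.25% → €29.74
Webcam €123.80: electronic goods → 4.5% + 2.75% municipal = 7.25% → €8.98
Subtotal = €1012.09; tax = €71.30; total due = €1083.39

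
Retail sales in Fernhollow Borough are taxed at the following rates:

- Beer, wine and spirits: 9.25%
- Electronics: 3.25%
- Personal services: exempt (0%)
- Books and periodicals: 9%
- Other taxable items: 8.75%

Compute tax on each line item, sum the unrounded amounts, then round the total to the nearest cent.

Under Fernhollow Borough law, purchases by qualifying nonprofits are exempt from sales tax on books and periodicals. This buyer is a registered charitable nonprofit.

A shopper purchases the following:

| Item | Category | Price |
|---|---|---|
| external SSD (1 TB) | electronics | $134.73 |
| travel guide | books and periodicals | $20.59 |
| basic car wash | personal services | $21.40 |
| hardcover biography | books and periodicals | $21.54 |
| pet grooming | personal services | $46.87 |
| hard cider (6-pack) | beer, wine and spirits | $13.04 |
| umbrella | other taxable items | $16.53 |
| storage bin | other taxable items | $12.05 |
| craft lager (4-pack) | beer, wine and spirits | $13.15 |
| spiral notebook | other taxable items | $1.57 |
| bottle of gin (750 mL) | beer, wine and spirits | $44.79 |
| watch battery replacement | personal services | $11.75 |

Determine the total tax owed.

$13.58

External SSD (1 TB) $134.73: electronics → 3.25% → $4.378725
Travel guide $20.59: books and periodicals, buyer-exempt → 0% → $0.00
Basic car wash $21.40: personal services → 0% → $0.00
Hardcover biography $21.54: books and periodicals, buyer-exempt → 0% → $0.00
Pet grooming $46.87: personal services → 0% → $0.00
Hard cider (6-pack) $13.04: beer, wine and spirits → 9.25% → $1.2062
Umbrella $16.53: other taxable items → 8.75% → $1.446375
Storage bin $12.05: other taxable items → 8.75% → $1.054375
Craft lager (4-pack) $13.15: beer, wine and spirits → 9.25% → $1.216375
Spiral notebook $1.57: other taxable items → 8.75% → $0.137375
Bottle of gin (750 mL) $44.79: beer, wine and spirits → 9.25% → $4.143075
Watch battery replacement $11.75: personal services → 0% → $0.00
Unrounded tax sum = $13.5825 → $13.58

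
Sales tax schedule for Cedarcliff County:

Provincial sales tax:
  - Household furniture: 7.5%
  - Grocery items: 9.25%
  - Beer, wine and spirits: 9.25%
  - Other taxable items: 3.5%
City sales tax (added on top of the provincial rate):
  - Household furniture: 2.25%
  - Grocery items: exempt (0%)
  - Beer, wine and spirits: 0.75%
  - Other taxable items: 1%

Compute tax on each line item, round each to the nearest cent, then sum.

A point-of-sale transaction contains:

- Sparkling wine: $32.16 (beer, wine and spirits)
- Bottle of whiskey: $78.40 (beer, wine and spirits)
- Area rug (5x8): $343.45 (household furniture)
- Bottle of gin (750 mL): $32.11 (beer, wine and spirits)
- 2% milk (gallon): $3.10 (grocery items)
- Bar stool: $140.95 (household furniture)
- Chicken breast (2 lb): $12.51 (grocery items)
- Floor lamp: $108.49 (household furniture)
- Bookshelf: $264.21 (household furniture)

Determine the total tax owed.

$99.29

Sparkling wine $32.16: beer, wine and spirits → 9.25% + 0.75% city = 10% → $3.22
Bottle of whiskey $78.40: beer, wine and spirits → 9.25% + 0.75% city = 10% → $7.84
Area rug (5x8) $343.45: household furniture → 7.5% + 2.25% city = 9.75% → $33.49
Bottle of gin (750 mL) $32.11: beer, wine and spirits → 9.25% + 0.75% city = 10% → $3.21
2% milk (gallon) $3.10: grocery items → 9.25% + 0% city = 9.25% → $0.29
Bar stool $140.95: household furniture → 7.5% + 2.25% city = 9.75% → $13.74
Chicken breast (2 lb) $12.51: grocery items → 9.25% + 0% city = 9.25% → $1.16
Floor lamp $108.49: household furniture → 7.5% + 2.25% city = 9.75% → $10.58
Bookshelf $264.21: household furniture → 7.5% + 2.25% city = 9.75% → $25.76
Total tax = $3.22 + $7.84 + $33.49 + $3.21 + $0.29 + $13.74 + $1.16 + $10.58 + $25.76 = $99.29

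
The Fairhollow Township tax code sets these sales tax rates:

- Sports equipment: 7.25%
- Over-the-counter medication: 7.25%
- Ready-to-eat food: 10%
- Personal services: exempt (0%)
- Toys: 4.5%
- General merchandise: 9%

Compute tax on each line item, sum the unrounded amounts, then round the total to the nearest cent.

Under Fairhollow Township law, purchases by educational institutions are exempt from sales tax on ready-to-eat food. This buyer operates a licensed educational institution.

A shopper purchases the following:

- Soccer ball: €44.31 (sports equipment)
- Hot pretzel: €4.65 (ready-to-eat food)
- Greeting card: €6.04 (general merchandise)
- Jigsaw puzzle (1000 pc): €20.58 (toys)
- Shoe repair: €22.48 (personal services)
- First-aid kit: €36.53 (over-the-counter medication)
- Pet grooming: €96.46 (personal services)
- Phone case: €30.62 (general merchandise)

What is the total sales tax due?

€10.09

Soccer ball €44.31: sports equipment → 7.25% → €3.212475
Hot pretzel €4.65: ready-to-eat food, buyer-exempt → 0% → €0.00
Greeting card €6.04: general merchandise → 9% → €0.5436
Jigsaw puzzle (1000 pc) €20.58: toys → 4.5% → €0.9261
Shoe repair €22.48: personal services → 0% → €0.00
First-aid kit €36.53: over-the-counter medication → 7.25% → €2.648425
Pet grooming €96.46: personal services → 0% → €0.00
Phone case €30.62: general merchandise → 9% → €2.7558
Unrounded tax sum = €10.0864 → €10.09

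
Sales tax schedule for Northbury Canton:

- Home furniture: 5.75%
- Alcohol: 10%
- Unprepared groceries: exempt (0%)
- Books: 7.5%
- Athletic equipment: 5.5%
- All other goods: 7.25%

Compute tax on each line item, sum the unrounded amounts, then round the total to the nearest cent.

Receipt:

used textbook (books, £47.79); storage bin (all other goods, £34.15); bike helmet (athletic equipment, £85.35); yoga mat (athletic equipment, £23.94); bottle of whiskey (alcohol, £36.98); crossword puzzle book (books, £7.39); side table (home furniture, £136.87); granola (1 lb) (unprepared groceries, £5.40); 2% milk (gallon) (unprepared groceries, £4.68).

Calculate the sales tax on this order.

Used textbook £47.79: books → 7.5% → £3.58425
Storage bin £34.15: all other goods → 7.25% → £2.475875
Bike helmet £85.35: athletic equipment → 5.5% → £4.69425
Yoga mat £23.94: athletic equipment → 5.5% → £1.3167
Bottle of whiskey £36.98: alcohol → 10% → £3.698
Crossword puzzle book £7.39: books → 7.5% → £0.55425
Side table £136.87: home furniture → 5.75% → £7.870025
Granola (1 lb) £5.40: unprepared groceries → 0% → £0.00
2% milk (gallon) £4.68: unprepared groceries → 0% → £0.00
Unrounded tax sum = £24.19335 → £24.19

£24.19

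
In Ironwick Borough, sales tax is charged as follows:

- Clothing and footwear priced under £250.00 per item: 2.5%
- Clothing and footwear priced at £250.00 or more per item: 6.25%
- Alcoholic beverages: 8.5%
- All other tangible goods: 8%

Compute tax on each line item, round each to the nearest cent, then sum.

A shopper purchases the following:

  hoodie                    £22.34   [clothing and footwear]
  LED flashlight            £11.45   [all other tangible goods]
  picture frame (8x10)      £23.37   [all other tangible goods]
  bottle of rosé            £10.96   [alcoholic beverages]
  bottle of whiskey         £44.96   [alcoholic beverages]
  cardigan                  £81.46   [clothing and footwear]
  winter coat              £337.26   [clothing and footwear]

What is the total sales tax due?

£31.22

Hoodie £22.34: clothing and footwear, under £250.00 → 2.5% → £0.56
LED flashlight £11.45: all other tangible goods → 8% → £0.92
Picture frame (8x10) £23.37: all other tangible goods → 8% → £1.87
Bottle of rosé £10.96: alcoholic beverages → 8.5% → £0.93
Bottle of whiskey £44.96: alcoholic beverages → 8.5% → £3.82
Cardigan £81.46: clothing and footwear, under £250.00 → 2.5% → £2.04
Winter coat £337.26: clothing and footwear, £250.00 or more → 6.25% → £21.08
Total tax = £0.56 + £0.92 + £1.87 + £0.93 + £3.82 + £2.04 + £21.08 = £31.22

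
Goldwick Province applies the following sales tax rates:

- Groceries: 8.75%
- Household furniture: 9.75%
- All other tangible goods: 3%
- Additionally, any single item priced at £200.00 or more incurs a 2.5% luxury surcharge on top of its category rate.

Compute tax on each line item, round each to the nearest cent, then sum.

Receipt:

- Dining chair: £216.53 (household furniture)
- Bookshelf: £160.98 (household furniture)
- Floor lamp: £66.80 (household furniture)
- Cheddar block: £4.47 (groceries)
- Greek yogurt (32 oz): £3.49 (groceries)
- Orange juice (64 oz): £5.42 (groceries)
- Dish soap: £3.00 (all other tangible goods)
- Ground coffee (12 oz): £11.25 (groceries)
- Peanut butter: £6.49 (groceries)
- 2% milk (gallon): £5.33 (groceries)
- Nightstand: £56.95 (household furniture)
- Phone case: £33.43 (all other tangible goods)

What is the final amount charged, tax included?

Dining chair £216.53: household furniture → 9.75% + 2.5% surcharge = 12.25% → £26.52
Bookshelf £160.98: household furniture → 9.75% → £15.70
Floor lamp £66.80: household furniture → 9.75% → £6.51
Cheddar block £4.47: groceries → 8.75% → £0.39
Greek yogurt (32 oz) £3.49: groceries → 8.75% → £0.31
Orange juice (64 oz) £5.42: groceries → 8.75% → £0.47
Dish soap £3.00: all other tangible goods → 3% → £0.09
Ground coffee (12 oz) £11.25: groceries → 8.75% → £0.98
Peanut butter £6.49: groceries → 8.75% → £0.57
2% milk (gallon) £5.33: groceries → 8.75% → £0.47
Nightstand £56.95: household furniture → 9.75% → £5.55
Phone case £33.43: all other tangible goods → 3% → £1.00
Subtotal = £574.14; tax = £58.56; total due = £632.70

£632.70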